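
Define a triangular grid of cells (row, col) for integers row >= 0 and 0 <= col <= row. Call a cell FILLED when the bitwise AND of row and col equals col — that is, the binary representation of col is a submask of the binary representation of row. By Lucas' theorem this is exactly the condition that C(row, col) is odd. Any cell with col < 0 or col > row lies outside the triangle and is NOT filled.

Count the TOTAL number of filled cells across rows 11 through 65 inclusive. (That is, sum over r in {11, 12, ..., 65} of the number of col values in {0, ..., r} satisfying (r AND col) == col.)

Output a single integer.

Answer: 698

Derivation:
r11=1011 pc3: +8 =8
r12=1100 pc2: +4 =12
r13=1101 pc3: +8 =20
r14=1110 pc3: +8 =28
r15=1111 pc4: +16 =44
r16=10000 pc1: +2 =46
r17=10001 pc2: +4 =50
r18=10010 pc2: +4 =54
r19=10011 pc3: +8 =62
r20=10100 pc2: +4 =66
r21=10101 pc3: +8 =74
r22=10110 pc3: +8 =82
r23=10111 pc4: +16 =98
r24=11000 pc2: +4 =102
r25=11001 pc3: +8 =110
r26=11010 pc3: +8 =118
r27=11011 pc4: +16 =134
r28=11100 pc3: +8 =142
r29=11101 pc4: +16 =158
r30=11110 pc4: +16 =174
r31=11111 pc5: +32 =206
r32=100000 pc1: +2 =208
r33=100001 pc2: +4 =212
r34=100010 pc2: +4 =216
r35=100011 pc3: +8 =224
r36=100100 pc2: +4 =228
r37=100101 pc3: +8 =236
r38=100110 pc3: +8 =244
r39=100111 pc4: +16 =260
r40=101000 pc2: +4 =264
r41=101001 pc3: +8 =272
r42=101010 pc3: +8 =280
r43=101011 pc4: +16 =296
r44=101100 pc3: +8 =304
r45=101101 pc4: +16 =320
r46=101110 pc4: +16 =336
r47=101111 pc5: +32 =368
r48=110000 pc2: +4 =372
r49=110001 pc3: +8 =380
r50=110010 pc3: +8 =388
r51=110011 pc4: +16 =404
r52=110100 pc3: +8 =412
r53=110101 pc4: +16 =428
r54=110110 pc4: +16 =444
r55=110111 pc5: +32 =476
r56=111000 pc3: +8 =484
r57=111001 pc4: +16 =500
r58=111010 pc4: +16 =516
r59=111011 pc5: +32 =548
r60=111100 pc4: +16 =564
r61=111101 pc5: +32 =596
r62=111110 pc5: +32 =628
r63=111111 pc6: +64 =692
r64=1000000 pc1: +2 =694
r65=1000001 pc2: +4 =698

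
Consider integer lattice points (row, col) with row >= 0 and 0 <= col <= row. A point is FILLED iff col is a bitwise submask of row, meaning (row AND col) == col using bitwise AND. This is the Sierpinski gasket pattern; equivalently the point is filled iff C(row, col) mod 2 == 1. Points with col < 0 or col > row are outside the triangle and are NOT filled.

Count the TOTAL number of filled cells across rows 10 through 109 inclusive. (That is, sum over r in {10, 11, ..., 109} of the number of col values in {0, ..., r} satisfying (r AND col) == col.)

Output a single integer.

r10=1010 pc2: +4 =4
r11=1011 pc3: +8 =12
r12=1100 pc2: +4 =16
r13=1101 pc3: +8 =24
r14=1110 pc3: +8 =32
r15=1111 pc4: +16 =48
r16=10000 pc1: +2 =50
r17=10001 pc2: +4 =54
r18=10010 pc2: +4 =58
r19=10011 pc3: +8 =66
r20=10100 pc2: +4 =70
r21=10101 pc3: +8 =78
r22=10110 pc3: +8 =86
r23=10111 pc4: +16 =102
r24=11000 pc2: +4 =106
r25=11001 pc3: +8 =114
r26=11010 pc3: +8 =122
r27=11011 pc4: +16 =138
r28=11100 pc3: +8 =146
r29=11101 pc4: +16 =162
r30=11110 pc4: +16 =178
r31=11111 pc5: +32 =210
r32=100000 pc1: +2 =212
r33=100001 pc2: +4 =216
r34=100010 pc2: +4 =220
r35=100011 pc3: +8 =228
r36=100100 pc2: +4 =232
r37=100101 pc3: +8 =240
r38=100110 pc3: +8 =248
r39=100111 pc4: +16 =264
r40=101000 pc2: +4 =268
r41=101001 pc3: +8 =276
r42=101010 pc3: +8 =284
r43=101011 pc4: +16 =300
r44=101100 pc3: +8 =308
r45=101101 pc4: +16 =324
r46=101110 pc4: +16 =340
r47=101111 pc5: +32 =372
r48=110000 pc2: +4 =376
r49=110001 pc3: +8 =384
r50=110010 pc3: +8 =392
r51=110011 pc4: +16 =408
r52=110100 pc3: +8 =416
r53=110101 pc4: +16 =432
r54=110110 pc4: +16 =448
r55=110111 pc5: +32 =480
r56=111000 pc3: +8 =488
r57=111001 pc4: +16 =504
r58=111010 pc4: +16 =520
r59=111011 pc5: +32 =552
r60=111100 pc4: +16 =568
r61=111101 pc5: +32 =600
r62=111110 pc5: +32 =632
r63=111111 pc6: +64 =696
r64=1000000 pc1: +2 =698
r65=1000001 pc2: +4 =702
r66=1000010 pc2: +4 =706
r67=1000011 pc3: +8 =714
r68=1000100 pc2: +4 =718
r69=1000101 pc3: +8 =726
r70=1000110 pc3: +8 =734
r71=1000111 pc4: +16 =750
r72=1001000 pc2: +4 =754
r73=1001001 pc3: +8 =762
r74=1001010 pc3: +8 =770
r75=1001011 pc4: +16 =786
r76=1001100 pc3: +8 =794
r77=1001101 pc4: +16 =810
r78=1001110 pc4: +16 =826
r79=1001111 pc5: +32 =858
r80=1010000 pc2: +4 =862
r81=1010001 pc3: +8 =870
r82=1010010 pc3: +8 =878
r83=1010011 pc4: +16 =894
r84=1010100 pc3: +8 =902
r85=1010101 pc4: +16 =918
r86=1010110 pc4: +16 =934
r87=1010111 pc5: +32 =966
r88=1011000 pc3: +8 =974
r89=1011001 pc4: +16 =990
r90=1011010 pc4: +16 =1006
r91=1011011 pc5: +32 =1038
r92=1011100 pc4: +16 =1054
r93=1011101 pc5: +32 =1086
r94=1011110 pc5: +32 =1118
r95=1011111 pc6: +64 =1182
r96=1100000 pc2: +4 =1186
r97=1100001 pc3: +8 =1194
r98=1100010 pc3: +8 =1202
r99=1100011 pc4: +16 =1218
r100=1100100 pc3: +8 =1226
r101=1100101 pc4: +16 =1242
r102=1100110 pc4: +16 =1258
r103=1100111 pc5: +32 =1290
r104=1101000 pc3: +8 =1298
r105=1101001 pc4: +16 =1314
r106=1101010 pc4: +16 =1330
r107=1101011 pc5: +32 =1362
r108=1101100 pc4: +16 =1378
r109=1101101 pc5: +32 =1410

Answer: 1410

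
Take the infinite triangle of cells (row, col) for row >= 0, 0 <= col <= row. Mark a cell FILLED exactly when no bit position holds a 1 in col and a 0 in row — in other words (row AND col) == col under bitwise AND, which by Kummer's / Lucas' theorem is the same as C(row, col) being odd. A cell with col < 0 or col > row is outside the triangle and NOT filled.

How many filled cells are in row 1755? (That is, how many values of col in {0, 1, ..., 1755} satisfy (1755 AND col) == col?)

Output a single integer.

Answer: 256

Derivation:
1755 in binary = 11011011011
popcount(1755) = number of 1-bits in 11011011011 = 8
A col c satisfies (1755 AND c) == c iff every set bit of c is also set in 1755; each of the 8 set bits of 1755 can independently be on or off in c.
count = 2^8 = 256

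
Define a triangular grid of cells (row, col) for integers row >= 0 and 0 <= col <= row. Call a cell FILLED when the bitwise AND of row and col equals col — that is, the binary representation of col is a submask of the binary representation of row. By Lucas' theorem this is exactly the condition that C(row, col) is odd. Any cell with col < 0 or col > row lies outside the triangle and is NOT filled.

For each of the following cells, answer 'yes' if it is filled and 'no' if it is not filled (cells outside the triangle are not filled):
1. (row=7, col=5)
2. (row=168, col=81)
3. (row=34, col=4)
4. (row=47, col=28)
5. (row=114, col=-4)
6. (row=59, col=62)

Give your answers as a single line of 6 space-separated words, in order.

Answer: yes no no no no no

Derivation:
(7,5): row=0b111, col=0b101, row AND col = 0b101 = 5; 5 == 5 -> filled
(168,81): row=0b10101000, col=0b1010001, row AND col = 0b0 = 0; 0 != 81 -> empty
(34,4): row=0b100010, col=0b100, row AND col = 0b0 = 0; 0 != 4 -> empty
(47,28): row=0b101111, col=0b11100, row AND col = 0b1100 = 12; 12 != 28 -> empty
(114,-4): col outside [0, 114] -> not filled
(59,62): col outside [0, 59] -> not filled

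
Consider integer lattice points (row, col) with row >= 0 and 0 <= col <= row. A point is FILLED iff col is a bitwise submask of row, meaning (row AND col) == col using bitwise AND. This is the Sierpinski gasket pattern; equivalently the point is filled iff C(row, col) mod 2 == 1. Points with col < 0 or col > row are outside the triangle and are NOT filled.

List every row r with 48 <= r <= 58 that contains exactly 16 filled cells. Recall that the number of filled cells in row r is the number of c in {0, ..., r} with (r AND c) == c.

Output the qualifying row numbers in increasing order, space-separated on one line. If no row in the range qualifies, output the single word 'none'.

Row r has 2^popcount(r) filled cells, so we need popcount(r) = log2(16) = 4.
Scan r = 48..58 and keep those with exactly 4 one-bits:
r=48=110000 popcount=2 -> skip
r=49=110001 popcount=3 -> skip
r=50=110010 popcount=3 -> skip
r=51=110011 popcount=4 -> KEEP
r=52=110100 popcount=3 -> skip
r=53=110101 popcount=4 -> KEEP
r=54=110110 popcount=4 -> KEEP
r=55=110111 popcount=5 -> skip
r=56=111000 popcount=3 -> skip
r=57=111001 popcount=4 -> KEEP
r=58=111010 popcount=4 -> KEEP
Kept rows: 51 53 54 57 58

Answer: 51 53 54 57 58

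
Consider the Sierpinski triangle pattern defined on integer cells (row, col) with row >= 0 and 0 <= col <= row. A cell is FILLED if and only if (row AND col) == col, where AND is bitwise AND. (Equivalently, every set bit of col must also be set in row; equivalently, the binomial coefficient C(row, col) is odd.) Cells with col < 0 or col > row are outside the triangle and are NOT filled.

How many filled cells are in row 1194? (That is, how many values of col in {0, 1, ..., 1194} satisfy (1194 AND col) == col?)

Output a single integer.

Answer: 32

Derivation:
1194 in binary = 10010101010
popcount(1194) = number of 1-bits in 10010101010 = 5
A col c satisfies (1194 AND c) == c iff every set bit of c is also set in 1194; each of the 5 set bits of 1194 can independently be on or off in c.
count = 2^5 = 32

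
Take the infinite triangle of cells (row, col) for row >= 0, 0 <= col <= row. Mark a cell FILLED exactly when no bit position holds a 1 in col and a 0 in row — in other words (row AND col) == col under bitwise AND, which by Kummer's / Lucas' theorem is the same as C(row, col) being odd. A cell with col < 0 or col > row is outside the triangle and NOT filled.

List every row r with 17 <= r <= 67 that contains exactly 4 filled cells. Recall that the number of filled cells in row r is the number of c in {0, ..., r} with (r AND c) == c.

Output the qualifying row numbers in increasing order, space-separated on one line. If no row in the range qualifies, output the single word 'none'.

Row r has 2^popcount(r) filled cells, so we need popcount(r) = log2(4) = 2.
Scan r = 17..67 and keep those with exactly 2 one-bits:
r=17=10001 popcount=2 -> KEEP
r=18=10010 popcount=2 -> KEEP
r=19=10011 popcount=3 -> skip
r=20=10100 popcount=2 -> KEEP
r=21=10101 popcount=3 -> skip
r=22=10110 popcount=3 -> skip
r=23=10111 popcount=4 -> skip
r=24=11000 popcount=2 -> KEEP
r=25=11001 popcount=3 -> skip
r=26=11010 popcount=3 -> skip
r=27=11011 popcount=4 -> skip
r=28=11100 popcount=3 -> skip
r=29=11101 popcount=4 -> skip
r=30=11110 popcount=4 -> skip
r=31=11111 popcount=5 -> skip
r=32=100000 popcount=1 -> skip
r=33=100001 popcount=2 -> KEEP
r=34=100010 popcount=2 -> KEEP
r=35=100011 popcount=3 -> skip
r=36=100100 popcount=2 -> KEEP
r=37=100101 popcount=3 -> skip
r=38=100110 popcount=3 -> skip
r=39=100111 popcount=4 -> skip
r=40=101000 popcount=2 -> KEEP
r=41=101001 popcount=3 -> skip
r=42=101010 popcount=3 -> skip
r=43=101011 popcount=4 -> skip
r=44=101100 popcount=3 -> skip
r=45=101101 popcount=4 -> skip
r=46=101110 popcount=4 -> skip
r=47=101111 popcount=5 -> skip
r=48=110000 popcount=2 -> KEEP
r=49=110001 popcount=3 -> skip
r=50=110010 popcount=3 -> skip
r=51=110011 popcount=4 -> skip
r=52=110100 popcount=3 -> skip
r=53=110101 popcount=4 -> skip
r=54=110110 popcount=4 -> skip
r=55=110111 popcount=5 -> skip
r=56=111000 popcount=3 -> skip
r=57=111001 popcount=4 -> skip
r=58=111010 popcount=4 -> skip
r=59=111011 popcount=5 -> skip
r=60=111100 popcount=4 -> skip
r=61=111101 popcount=5 -> skip
r=62=111110 popcount=5 -> skip
r=63=111111 popcount=6 -> skip
r=64=1000000 popcount=1 -> skip
r=65=1000001 popcount=2 -> KEEP
r=66=1000010 popcount=2 -> KEEP
r=67=1000011 popcount=3 -> skip
Kept rows: 17 18 20 24 33 34 36 40 48 65 66

Answer: 17 18 20 24 33 34 36 40 48 65 66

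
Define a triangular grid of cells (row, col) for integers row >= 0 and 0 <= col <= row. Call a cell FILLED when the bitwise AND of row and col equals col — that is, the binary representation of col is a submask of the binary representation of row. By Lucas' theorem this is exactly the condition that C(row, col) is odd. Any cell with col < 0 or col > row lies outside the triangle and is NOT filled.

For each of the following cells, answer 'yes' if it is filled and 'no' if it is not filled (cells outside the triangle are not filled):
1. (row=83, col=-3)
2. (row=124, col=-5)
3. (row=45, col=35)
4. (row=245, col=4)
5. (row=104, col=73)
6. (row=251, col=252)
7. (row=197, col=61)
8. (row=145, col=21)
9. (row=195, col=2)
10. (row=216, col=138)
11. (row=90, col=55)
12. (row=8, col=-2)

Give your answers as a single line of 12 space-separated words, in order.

(83,-3): col outside [0, 83] -> not filled
(124,-5): col outside [0, 124] -> not filled
(45,35): row=0b101101, col=0b100011, row AND col = 0b100001 = 33; 33 != 35 -> empty
(245,4): row=0b11110101, col=0b100, row AND col = 0b100 = 4; 4 == 4 -> filled
(104,73): row=0b1101000, col=0b1001001, row AND col = 0b1001000 = 72; 72 != 73 -> empty
(251,252): col outside [0, 251] -> not filled
(197,61): row=0b11000101, col=0b111101, row AND col = 0b101 = 5; 5 != 61 -> empty
(145,21): row=0b10010001, col=0b10101, row AND col = 0b10001 = 17; 17 != 21 -> empty
(195,2): row=0b11000011, col=0b10, row AND col = 0b10 = 2; 2 == 2 -> filled
(216,138): row=0b11011000, col=0b10001010, row AND col = 0b10001000 = 136; 136 != 138 -> empty
(90,55): row=0b1011010, col=0b110111, row AND col = 0b10010 = 18; 18 != 55 -> empty
(8,-2): col outside [0, 8] -> not filled

Answer: no no no yes no no no no yes no no no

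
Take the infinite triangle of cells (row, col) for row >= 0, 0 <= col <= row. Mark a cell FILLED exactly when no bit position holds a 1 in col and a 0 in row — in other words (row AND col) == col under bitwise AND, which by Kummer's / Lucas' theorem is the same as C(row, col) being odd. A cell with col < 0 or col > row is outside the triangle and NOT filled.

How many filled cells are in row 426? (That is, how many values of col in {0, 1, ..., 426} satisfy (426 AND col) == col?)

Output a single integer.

Answer: 32

Derivation:
426 in binary = 110101010
popcount(426) = number of 1-bits in 110101010 = 5
A col c satisfies (426 AND c) == c iff every set bit of c is also set in 426; each of the 5 set bits of 426 can independently be on or off in c.
count = 2^5 = 32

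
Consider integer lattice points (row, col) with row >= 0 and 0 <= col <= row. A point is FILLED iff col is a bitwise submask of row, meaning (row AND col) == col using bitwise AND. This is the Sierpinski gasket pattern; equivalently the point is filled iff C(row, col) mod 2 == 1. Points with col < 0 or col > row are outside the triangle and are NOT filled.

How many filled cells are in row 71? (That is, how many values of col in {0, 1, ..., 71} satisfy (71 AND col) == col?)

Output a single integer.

Answer: 16

Derivation:
71 in binary = 1000111
popcount(71) = number of 1-bits in 1000111 = 4
A col c satisfies (71 AND c) == c iff every set bit of c is also set in 71; each of the 4 set bits of 71 can independently be on or off in c.
count = 2^4 = 16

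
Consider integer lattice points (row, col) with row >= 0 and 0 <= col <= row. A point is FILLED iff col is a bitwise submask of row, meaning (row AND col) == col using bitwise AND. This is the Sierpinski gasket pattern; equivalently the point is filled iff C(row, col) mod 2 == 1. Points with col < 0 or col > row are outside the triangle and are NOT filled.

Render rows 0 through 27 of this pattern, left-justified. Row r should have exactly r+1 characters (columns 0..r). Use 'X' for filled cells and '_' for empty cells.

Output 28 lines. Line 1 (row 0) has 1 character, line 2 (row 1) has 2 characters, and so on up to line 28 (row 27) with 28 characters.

r0=0: X
r1=1: XX
r2=10: X_X
r3=11: XXXX
r4=100: X___X
r5=101: XX__XX
r6=110: X_X_X_X
r7=111: XXXXXXXX
r8=1000: X_______X
r9=1001: XX______XX
r10=1010: X_X_____X_X
r11=1011: XXXX____XXXX
r12=1100: X___X___X___X
r13=1101: XX__XX__XX__XX
r14=1110: X_X_X_X_X_X_X_X
r15=1111: XXXXXXXXXXXXXXXX
r16=10000: X_______________X
r17=10001: XX______________XX
r18=10010: X_X_____________X_X
r19=10011: XXXX____________XXXX
r20=10100: X___X___________X___X
r21=10101: XX__XX__________XX__XX
r22=10110: X_X_X_X_________X_X_X_X
r23=10111: XXXXXXXX________XXXXXXXX
r24=11000: X_______X_______X_______X
r25=11001: XX______XX______XX______XX
r26=11010: X_X_____X_X_____X_X_____X_X
r27=11011: XXXX____XXXX____XXXX____XXXX

Answer: X
XX
X_X
XXXX
X___X
XX__XX
X_X_X_X
XXXXXXXX
X_______X
XX______XX
X_X_____X_X
XXXX____XXXX
X___X___X___X
XX__XX__XX__XX
X_X_X_X_X_X_X_X
XXXXXXXXXXXXXXXX
X_______________X
XX______________XX
X_X_____________X_X
XXXX____________XXXX
X___X___________X___X
XX__XX__________XX__XX
X_X_X_X_________X_X_X_X
XXXXXXXX________XXXXXXXX
X_______X_______X_______X
XX______XX______XX______XX
X_X_____X_X_____X_X_____X_X
XXXX____XXXX____XXXX____XXXX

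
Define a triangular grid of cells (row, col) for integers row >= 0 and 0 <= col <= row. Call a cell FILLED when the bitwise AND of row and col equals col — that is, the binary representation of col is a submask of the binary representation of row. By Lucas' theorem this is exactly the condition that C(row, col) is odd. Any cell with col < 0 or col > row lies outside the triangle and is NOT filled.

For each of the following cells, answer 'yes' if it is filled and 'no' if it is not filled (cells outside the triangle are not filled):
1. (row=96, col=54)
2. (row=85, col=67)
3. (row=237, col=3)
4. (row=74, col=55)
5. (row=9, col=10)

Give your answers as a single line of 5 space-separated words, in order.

(96,54): row=0b1100000, col=0b110110, row AND col = 0b100000 = 32; 32 != 54 -> empty
(85,67): row=0b1010101, col=0b1000011, row AND col = 0b1000001 = 65; 65 != 67 -> empty
(237,3): row=0b11101101, col=0b11, row AND col = 0b1 = 1; 1 != 3 -> empty
(74,55): row=0b1001010, col=0b110111, row AND col = 0b10 = 2; 2 != 55 -> empty
(9,10): col outside [0, 9] -> not filled

Answer: no no no no no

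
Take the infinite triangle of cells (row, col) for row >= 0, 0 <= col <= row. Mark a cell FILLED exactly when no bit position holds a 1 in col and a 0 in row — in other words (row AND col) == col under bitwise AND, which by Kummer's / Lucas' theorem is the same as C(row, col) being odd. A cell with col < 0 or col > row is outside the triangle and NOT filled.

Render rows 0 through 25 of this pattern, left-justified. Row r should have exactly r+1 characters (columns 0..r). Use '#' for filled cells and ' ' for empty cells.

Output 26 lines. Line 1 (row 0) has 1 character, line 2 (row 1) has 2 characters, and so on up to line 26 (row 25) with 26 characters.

Answer: #
##
# #
####
#   #
##  ##
# # # #
########
#       #
##      ##
# #     # #
####    ####
#   #   #   #
##  ##  ##  ##
# # # # # # # #
################
#               #
##              ##
# #             # #
####            ####
#   #           #   #
##  ##          ##  ##
# # # #         # # # #
########        ########
#       #       #       #
##      ##      ##      ##

Derivation:
r0=0: #
r1=1: ##
r2=10: # #
r3=11: ####
r4=100: #   #
r5=101: ##  ##
r6=110: # # # #
r7=111: ########
r8=1000: #       #
r9=1001: ##      ##
r10=1010: # #     # #
r11=1011: ####    ####
r12=1100: #   #   #   #
r13=1101: ##  ##  ##  ##
r14=1110: # # # # # # # #
r15=1111: ################
r16=10000: #               #
r17=10001: ##              ##
r18=10010: # #             # #
r19=10011: ####            ####
r20=10100: #   #           #   #
r21=10101: ##  ##          ##  ##
r22=10110: # # # #         # # # #
r23=10111: ########        ########
r24=11000: #       #       #       #
r25=11001: ##      ##      ##      ##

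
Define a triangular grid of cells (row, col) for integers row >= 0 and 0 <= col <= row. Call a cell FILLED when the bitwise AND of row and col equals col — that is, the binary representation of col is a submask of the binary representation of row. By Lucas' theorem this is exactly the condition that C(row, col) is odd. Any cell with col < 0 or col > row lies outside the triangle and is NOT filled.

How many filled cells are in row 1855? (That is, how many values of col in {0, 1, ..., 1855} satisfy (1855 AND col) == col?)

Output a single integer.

1855 in binary = 11100111111
popcount(1855) = number of 1-bits in 11100111111 = 9
A col c satisfies (1855 AND c) == c iff every set bit of c is also set in 1855; each of the 9 set bits of 1855 can independently be on or off in c.
count = 2^9 = 512

Answer: 512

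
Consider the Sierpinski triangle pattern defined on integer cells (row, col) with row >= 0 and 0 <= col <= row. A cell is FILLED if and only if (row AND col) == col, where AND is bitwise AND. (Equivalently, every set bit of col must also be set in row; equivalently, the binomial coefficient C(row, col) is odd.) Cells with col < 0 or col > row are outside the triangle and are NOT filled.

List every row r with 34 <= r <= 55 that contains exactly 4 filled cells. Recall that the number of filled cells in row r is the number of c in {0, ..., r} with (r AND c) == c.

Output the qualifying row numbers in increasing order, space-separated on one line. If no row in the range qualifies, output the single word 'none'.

Row r has 2^popcount(r) filled cells, so we need popcount(r) = log2(4) = 2.
Scan r = 34..55 and keep those with exactly 2 one-bits:
r=34=100010 popcount=2 -> KEEP
r=35=100011 popcount=3 -> skip
r=36=100100 popcount=2 -> KEEP
r=37=100101 popcount=3 -> skip
r=38=100110 popcount=3 -> skip
r=39=100111 popcount=4 -> skip
r=40=101000 popcount=2 -> KEEP
r=41=101001 popcount=3 -> skip
r=42=101010 popcount=3 -> skip
r=43=101011 popcount=4 -> skip
r=44=101100 popcount=3 -> skip
r=45=101101 popcount=4 -> skip
r=46=101110 popcount=4 -> skip
r=47=101111 popcount=5 -> skip
r=48=110000 popcount=2 -> KEEP
r=49=110001 popcount=3 -> skip
r=50=110010 popcount=3 -> skip
r=51=110011 popcount=4 -> skip
r=52=110100 popcount=3 -> skip
r=53=110101 popcount=4 -> skip
r=54=110110 popcount=4 -> skip
r=55=110111 popcount=5 -> skip
Kept rows: 34 36 40 48

Answer: 34 36 40 48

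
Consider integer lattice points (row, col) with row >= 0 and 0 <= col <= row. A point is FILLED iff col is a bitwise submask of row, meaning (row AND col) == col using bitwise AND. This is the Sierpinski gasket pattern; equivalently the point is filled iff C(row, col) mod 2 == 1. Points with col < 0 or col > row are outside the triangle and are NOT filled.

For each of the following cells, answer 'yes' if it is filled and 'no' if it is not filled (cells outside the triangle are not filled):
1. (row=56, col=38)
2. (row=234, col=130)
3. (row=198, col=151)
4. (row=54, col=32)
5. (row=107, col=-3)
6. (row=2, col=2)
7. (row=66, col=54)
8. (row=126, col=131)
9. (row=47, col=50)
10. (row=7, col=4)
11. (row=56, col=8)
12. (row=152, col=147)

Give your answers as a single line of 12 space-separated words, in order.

(56,38): row=0b111000, col=0b100110, row AND col = 0b100000 = 32; 32 != 38 -> empty
(234,130): row=0b11101010, col=0b10000010, row AND col = 0b10000010 = 130; 130 == 130 -> filled
(198,151): row=0b11000110, col=0b10010111, row AND col = 0b10000110 = 134; 134 != 151 -> empty
(54,32): row=0b110110, col=0b100000, row AND col = 0b100000 = 32; 32 == 32 -> filled
(107,-3): col outside [0, 107] -> not filled
(2,2): row=0b10, col=0b10, row AND col = 0b10 = 2; 2 == 2 -> filled
(66,54): row=0b1000010, col=0b110110, row AND col = 0b10 = 2; 2 != 54 -> empty
(126,131): col outside [0, 126] -> not filled
(47,50): col outside [0, 47] -> not filled
(7,4): row=0b111, col=0b100, row AND col = 0b100 = 4; 4 == 4 -> filled
(56,8): row=0b111000, col=0b1000, row AND col = 0b1000 = 8; 8 == 8 -> filled
(152,147): row=0b10011000, col=0b10010011, row AND col = 0b10010000 = 144; 144 != 147 -> empty

Answer: no yes no yes no yes no no no yes yes no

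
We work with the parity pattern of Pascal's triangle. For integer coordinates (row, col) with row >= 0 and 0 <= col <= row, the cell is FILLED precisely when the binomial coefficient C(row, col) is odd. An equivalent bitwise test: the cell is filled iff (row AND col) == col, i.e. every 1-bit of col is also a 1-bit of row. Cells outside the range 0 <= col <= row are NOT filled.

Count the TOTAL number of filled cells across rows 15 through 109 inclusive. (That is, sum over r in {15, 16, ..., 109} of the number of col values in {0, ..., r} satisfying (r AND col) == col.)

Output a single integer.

Answer: 1378

Derivation:
r15=1111 pc4: +16 =16
r16=10000 pc1: +2 =18
r17=10001 pc2: +4 =22
r18=10010 pc2: +4 =26
r19=10011 pc3: +8 =34
r20=10100 pc2: +4 =38
r21=10101 pc3: +8 =46
r22=10110 pc3: +8 =54
r23=10111 pc4: +16 =70
r24=11000 pc2: +4 =74
r25=11001 pc3: +8 =82
r26=11010 pc3: +8 =90
r27=11011 pc4: +16 =106
r28=11100 pc3: +8 =114
r29=11101 pc4: +16 =130
r30=11110 pc4: +16 =146
r31=11111 pc5: +32 =178
r32=100000 pc1: +2 =180
r33=100001 pc2: +4 =184
r34=100010 pc2: +4 =188
r35=100011 pc3: +8 =196
r36=100100 pc2: +4 =200
r37=100101 pc3: +8 =208
r38=100110 pc3: +8 =216
r39=100111 pc4: +16 =232
r40=101000 pc2: +4 =236
r41=101001 pc3: +8 =244
r42=101010 pc3: +8 =252
r43=101011 pc4: +16 =268
r44=101100 pc3: +8 =276
r45=101101 pc4: +16 =292
r46=101110 pc4: +16 =308
r47=101111 pc5: +32 =340
r48=110000 pc2: +4 =344
r49=110001 pc3: +8 =352
r50=110010 pc3: +8 =360
r51=110011 pc4: +16 =376
r52=110100 pc3: +8 =384
r53=110101 pc4: +16 =400
r54=110110 pc4: +16 =416
r55=110111 pc5: +32 =448
r56=111000 pc3: +8 =456
r57=111001 pc4: +16 =472
r58=111010 pc4: +16 =488
r59=111011 pc5: +32 =520
r60=111100 pc4: +16 =536
r61=111101 pc5: +32 =568
r62=111110 pc5: +32 =600
r63=111111 pc6: +64 =664
r64=1000000 pc1: +2 =666
r65=1000001 pc2: +4 =670
r66=1000010 pc2: +4 =674
r67=1000011 pc3: +8 =682
r68=1000100 pc2: +4 =686
r69=1000101 pc3: +8 =694
r70=1000110 pc3: +8 =702
r71=1000111 pc4: +16 =718
r72=1001000 pc2: +4 =722
r73=1001001 pc3: +8 =730
r74=1001010 pc3: +8 =738
r75=1001011 pc4: +16 =754
r76=1001100 pc3: +8 =762
r77=1001101 pc4: +16 =778
r78=1001110 pc4: +16 =794
r79=1001111 pc5: +32 =826
r80=1010000 pc2: +4 =830
r81=1010001 pc3: +8 =838
r82=1010010 pc3: +8 =846
r83=1010011 pc4: +16 =862
r84=1010100 pc3: +8 =870
r85=1010101 pc4: +16 =886
r86=1010110 pc4: +16 =902
r87=1010111 pc5: +32 =934
r88=1011000 pc3: +8 =942
r89=1011001 pc4: +16 =958
r90=1011010 pc4: +16 =974
r91=1011011 pc5: +32 =1006
r92=1011100 pc4: +16 =1022
r93=1011101 pc5: +32 =1054
r94=1011110 pc5: +32 =1086
r95=1011111 pc6: +64 =1150
r96=1100000 pc2: +4 =1154
r97=1100001 pc3: +8 =1162
r98=1100010 pc3: +8 =1170
r99=1100011 pc4: +16 =1186
r100=1100100 pc3: +8 =1194
r101=1100101 pc4: +16 =1210
r102=1100110 pc4: +16 =1226
r103=1100111 pc5: +32 =1258
r104=1101000 pc3: +8 =1266
r105=1101001 pc4: +16 =1282
r106=1101010 pc4: +16 =1298
r107=1101011 pc5: +32 =1330
r108=1101100 pc4: +16 =1346
r109=1101101 pc5: +32 =1378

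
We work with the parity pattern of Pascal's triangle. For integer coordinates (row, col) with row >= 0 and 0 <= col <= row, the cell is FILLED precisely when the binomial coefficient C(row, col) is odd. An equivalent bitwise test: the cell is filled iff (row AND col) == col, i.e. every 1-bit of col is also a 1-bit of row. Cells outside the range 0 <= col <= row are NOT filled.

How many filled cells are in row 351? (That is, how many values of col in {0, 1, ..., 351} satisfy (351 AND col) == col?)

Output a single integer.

351 in binary = 101011111
popcount(351) = number of 1-bits in 101011111 = 7
A col c satisfies (351 AND c) == c iff every set bit of c is also set in 351; each of the 7 set bits of 351 can independently be on or off in c.
count = 2^7 = 128

Answer: 128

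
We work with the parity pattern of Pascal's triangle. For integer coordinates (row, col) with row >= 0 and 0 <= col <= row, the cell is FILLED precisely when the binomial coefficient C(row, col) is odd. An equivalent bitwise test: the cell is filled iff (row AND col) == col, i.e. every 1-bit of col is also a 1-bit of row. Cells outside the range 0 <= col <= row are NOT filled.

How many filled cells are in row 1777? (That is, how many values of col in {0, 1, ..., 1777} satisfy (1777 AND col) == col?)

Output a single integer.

1777 in binary = 11011110001
popcount(1777) = number of 1-bits in 11011110001 = 7
A col c satisfies (1777 AND c) == c iff every set bit of c is also set in 1777; each of the 7 set bits of 1777 can independently be on or off in c.
count = 2^7 = 128

Answer: 128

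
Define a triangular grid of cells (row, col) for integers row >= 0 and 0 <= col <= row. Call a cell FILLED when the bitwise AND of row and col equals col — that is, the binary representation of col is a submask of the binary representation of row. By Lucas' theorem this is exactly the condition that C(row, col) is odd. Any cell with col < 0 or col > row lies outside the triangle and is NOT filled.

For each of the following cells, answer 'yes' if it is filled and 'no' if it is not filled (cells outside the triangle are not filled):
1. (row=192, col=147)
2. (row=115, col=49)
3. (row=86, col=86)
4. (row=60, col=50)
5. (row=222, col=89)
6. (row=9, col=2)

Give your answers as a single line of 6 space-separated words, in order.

(192,147): row=0b11000000, col=0b10010011, row AND col = 0b10000000 = 128; 128 != 147 -> empty
(115,49): row=0b1110011, col=0b110001, row AND col = 0b110001 = 49; 49 == 49 -> filled
(86,86): row=0b1010110, col=0b1010110, row AND col = 0b1010110 = 86; 86 == 86 -> filled
(60,50): row=0b111100, col=0b110010, row AND col = 0b110000 = 48; 48 != 50 -> empty
(222,89): row=0b11011110, col=0b1011001, row AND col = 0b1011000 = 88; 88 != 89 -> empty
(9,2): row=0b1001, col=0b10, row AND col = 0b0 = 0; 0 != 2 -> empty

Answer: no yes yes no no no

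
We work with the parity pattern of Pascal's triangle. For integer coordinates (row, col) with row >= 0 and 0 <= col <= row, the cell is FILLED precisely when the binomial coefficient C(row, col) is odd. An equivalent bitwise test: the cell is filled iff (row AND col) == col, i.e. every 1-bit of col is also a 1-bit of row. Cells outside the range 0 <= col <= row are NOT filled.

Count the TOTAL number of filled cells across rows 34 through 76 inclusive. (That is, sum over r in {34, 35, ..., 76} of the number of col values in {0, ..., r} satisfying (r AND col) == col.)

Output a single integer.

r34=100010 pc2: +4 =4
r35=100011 pc3: +8 =12
r36=100100 pc2: +4 =16
r37=100101 pc3: +8 =24
r38=100110 pc3: +8 =32
r39=100111 pc4: +16 =48
r40=101000 pc2: +4 =52
r41=101001 pc3: +8 =60
r42=101010 pc3: +8 =68
r43=101011 pc4: +16 =84
r44=101100 pc3: +8 =92
r45=101101 pc4: +16 =108
r46=101110 pc4: +16 =124
r47=101111 pc5: +32 =156
r48=110000 pc2: +4 =160
r49=110001 pc3: +8 =168
r50=110010 pc3: +8 =176
r51=110011 pc4: +16 =192
r52=110100 pc3: +8 =200
r53=110101 pc4: +16 =216
r54=110110 pc4: +16 =232
r55=110111 pc5: +32 =264
r56=111000 pc3: +8 =272
r57=111001 pc4: +16 =288
r58=111010 pc4: +16 =304
r59=111011 pc5: +32 =336
r60=111100 pc4: +16 =352
r61=111101 pc5: +32 =384
r62=111110 pc5: +32 =416
r63=111111 pc6: +64 =480
r64=1000000 pc1: +2 =482
r65=1000001 pc2: +4 =486
r66=1000010 pc2: +4 =490
r67=1000011 pc3: +8 =498
r68=1000100 pc2: +4 =502
r69=1000101 pc3: +8 =510
r70=1000110 pc3: +8 =518
r71=1000111 pc4: +16 =534
r72=1001000 pc2: +4 =538
r73=1001001 pc3: +8 =546
r74=1001010 pc3: +8 =554
r75=1001011 pc4: +16 =570
r76=1001100 pc3: +8 =578

Answer: 578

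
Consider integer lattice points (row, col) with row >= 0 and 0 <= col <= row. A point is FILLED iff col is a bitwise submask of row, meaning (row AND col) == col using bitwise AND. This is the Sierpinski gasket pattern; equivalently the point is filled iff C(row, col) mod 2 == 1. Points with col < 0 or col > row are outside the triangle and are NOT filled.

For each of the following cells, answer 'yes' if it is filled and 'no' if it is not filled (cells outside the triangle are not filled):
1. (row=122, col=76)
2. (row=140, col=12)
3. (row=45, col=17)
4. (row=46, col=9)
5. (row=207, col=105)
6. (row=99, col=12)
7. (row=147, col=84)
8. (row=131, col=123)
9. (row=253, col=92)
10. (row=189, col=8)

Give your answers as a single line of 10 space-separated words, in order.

(122,76): row=0b1111010, col=0b1001100, row AND col = 0b1001000 = 72; 72 != 76 -> empty
(140,12): row=0b10001100, col=0b1100, row AND col = 0b1100 = 12; 12 == 12 -> filled
(45,17): row=0b101101, col=0b10001, row AND col = 0b1 = 1; 1 != 17 -> empty
(46,9): row=0b101110, col=0b1001, row AND col = 0b1000 = 8; 8 != 9 -> empty
(207,105): row=0b11001111, col=0b1101001, row AND col = 0b1001001 = 73; 73 != 105 -> empty
(99,12): row=0b1100011, col=0b1100, row AND col = 0b0 = 0; 0 != 12 -> empty
(147,84): row=0b10010011, col=0b1010100, row AND col = 0b10000 = 16; 16 != 84 -> empty
(131,123): row=0b10000011, col=0b1111011, row AND col = 0b11 = 3; 3 != 123 -> empty
(253,92): row=0b11111101, col=0b1011100, row AND col = 0b1011100 = 92; 92 == 92 -> filled
(189,8): row=0b10111101, col=0b1000, row AND col = 0b1000 = 8; 8 == 8 -> filled

Answer: no yes no no no no no no yes yes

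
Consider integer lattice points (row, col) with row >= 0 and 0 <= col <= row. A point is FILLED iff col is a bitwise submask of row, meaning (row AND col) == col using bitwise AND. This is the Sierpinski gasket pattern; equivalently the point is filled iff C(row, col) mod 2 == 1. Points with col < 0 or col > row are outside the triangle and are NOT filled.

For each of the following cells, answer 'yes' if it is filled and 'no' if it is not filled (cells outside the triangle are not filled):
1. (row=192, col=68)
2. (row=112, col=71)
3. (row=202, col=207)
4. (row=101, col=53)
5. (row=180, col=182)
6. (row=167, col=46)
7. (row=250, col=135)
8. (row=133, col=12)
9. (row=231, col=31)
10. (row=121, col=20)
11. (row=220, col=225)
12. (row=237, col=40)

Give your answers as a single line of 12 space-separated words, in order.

(192,68): row=0b11000000, col=0b1000100, row AND col = 0b1000000 = 64; 64 != 68 -> empty
(112,71): row=0b1110000, col=0b1000111, row AND col = 0b1000000 = 64; 64 != 71 -> empty
(202,207): col outside [0, 202] -> not filled
(101,53): row=0b1100101, col=0b110101, row AND col = 0b100101 = 37; 37 != 53 -> empty
(180,182): col outside [0, 180] -> not filled
(167,46): row=0b10100111, col=0b101110, row AND col = 0b100110 = 38; 38 != 46 -> empty
(250,135): row=0b11111010, col=0b10000111, row AND col = 0b10000010 = 130; 130 != 135 -> empty
(133,12): row=0b10000101, col=0b1100, row AND col = 0b100 = 4; 4 != 12 -> empty
(231,31): row=0b11100111, col=0b11111, row AND col = 0b111 = 7; 7 != 31 -> empty
(121,20): row=0b1111001, col=0b10100, row AND col = 0b10000 = 16; 16 != 20 -> empty
(220,225): col outside [0, 220] -> not filled
(237,40): row=0b11101101, col=0b101000, row AND col = 0b101000 = 40; 40 == 40 -> filled

Answer: no no no no no no no no no no no yes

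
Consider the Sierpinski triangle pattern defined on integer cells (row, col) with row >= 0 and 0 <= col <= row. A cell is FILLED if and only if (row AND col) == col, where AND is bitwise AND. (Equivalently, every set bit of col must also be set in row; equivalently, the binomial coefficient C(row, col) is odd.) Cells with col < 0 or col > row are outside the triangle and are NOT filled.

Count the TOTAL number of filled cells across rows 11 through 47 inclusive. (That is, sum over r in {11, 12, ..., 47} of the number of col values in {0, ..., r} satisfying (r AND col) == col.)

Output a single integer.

Answer: 368

Derivation:
r11=1011 pc3: +8 =8
r12=1100 pc2: +4 =12
r13=1101 pc3: +8 =20
r14=1110 pc3: +8 =28
r15=1111 pc4: +16 =44
r16=10000 pc1: +2 =46
r17=10001 pc2: +4 =50
r18=10010 pc2: +4 =54
r19=10011 pc3: +8 =62
r20=10100 pc2: +4 =66
r21=10101 pc3: +8 =74
r22=10110 pc3: +8 =82
r23=10111 pc4: +16 =98
r24=11000 pc2: +4 =102
r25=11001 pc3: +8 =110
r26=11010 pc3: +8 =118
r27=11011 pc4: +16 =134
r28=11100 pc3: +8 =142
r29=11101 pc4: +16 =158
r30=11110 pc4: +16 =174
r31=11111 pc5: +32 =206
r32=100000 pc1: +2 =208
r33=100001 pc2: +4 =212
r34=100010 pc2: +4 =216
r35=100011 pc3: +8 =224
r36=100100 pc2: +4 =228
r37=100101 pc3: +8 =236
r38=100110 pc3: +8 =244
r39=100111 pc4: +16 =260
r40=101000 pc2: +4 =264
r41=101001 pc3: +8 =272
r42=101010 pc3: +8 =280
r43=101011 pc4: +16 =296
r44=101100 pc3: +8 =304
r45=101101 pc4: +16 =320
r46=101110 pc4: +16 =336
r47=101111 pc5: +32 =368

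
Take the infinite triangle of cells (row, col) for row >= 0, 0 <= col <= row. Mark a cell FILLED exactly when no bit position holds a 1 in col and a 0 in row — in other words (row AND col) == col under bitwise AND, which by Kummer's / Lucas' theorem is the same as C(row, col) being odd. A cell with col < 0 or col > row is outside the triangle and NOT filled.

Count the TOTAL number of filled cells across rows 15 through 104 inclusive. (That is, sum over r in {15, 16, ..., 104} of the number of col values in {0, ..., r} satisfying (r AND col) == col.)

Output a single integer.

r15=1111 pc4: +16 =16
r16=10000 pc1: +2 =18
r17=10001 pc2: +4 =22
r18=10010 pc2: +4 =26
r19=10011 pc3: +8 =34
r20=10100 pc2: +4 =38
r21=10101 pc3: +8 =46
r22=10110 pc3: +8 =54
r23=10111 pc4: +16 =70
r24=11000 pc2: +4 =74
r25=11001 pc3: +8 =82
r26=11010 pc3: +8 =90
r27=11011 pc4: +16 =106
r28=11100 pc3: +8 =114
r29=11101 pc4: +16 =130
r30=11110 pc4: +16 =146
r31=11111 pc5: +32 =178
r32=100000 pc1: +2 =180
r33=100001 pc2: +4 =184
r34=100010 pc2: +4 =188
r35=100011 pc3: +8 =196
r36=100100 pc2: +4 =200
r37=100101 pc3: +8 =208
r38=100110 pc3: +8 =216
r39=100111 pc4: +16 =232
r40=101000 pc2: +4 =236
r41=101001 pc3: +8 =244
r42=101010 pc3: +8 =252
r43=101011 pc4: +16 =268
r44=101100 pc3: +8 =276
r45=101101 pc4: +16 =292
r46=101110 pc4: +16 =308
r47=101111 pc5: +32 =340
r48=110000 pc2: +4 =344
r49=110001 pc3: +8 =352
r50=110010 pc3: +8 =360
r51=110011 pc4: +16 =376
r52=110100 pc3: +8 =384
r53=110101 pc4: +16 =400
r54=110110 pc4: +16 =416
r55=110111 pc5: +32 =448
r56=111000 pc3: +8 =456
r57=111001 pc4: +16 =472
r58=111010 pc4: +16 =488
r59=111011 pc5: +32 =520
r60=111100 pc4: +16 =536
r61=111101 pc5: +32 =568
r62=111110 pc5: +32 =600
r63=111111 pc6: +64 =664
r64=1000000 pc1: +2 =666
r65=1000001 pc2: +4 =670
r66=1000010 pc2: +4 =674
r67=1000011 pc3: +8 =682
r68=1000100 pc2: +4 =686
r69=1000101 pc3: +8 =694
r70=1000110 pc3: +8 =702
r71=1000111 pc4: +16 =718
r72=1001000 pc2: +4 =722
r73=1001001 pc3: +8 =730
r74=1001010 pc3: +8 =738
r75=1001011 pc4: +16 =754
r76=1001100 pc3: +8 =762
r77=1001101 pc4: +16 =778
r78=1001110 pc4: +16 =794
r79=1001111 pc5: +32 =826
r80=1010000 pc2: +4 =830
r81=1010001 pc3: +8 =838
r82=1010010 pc3: +8 =846
r83=1010011 pc4: +16 =862
r84=1010100 pc3: +8 =870
r85=1010101 pc4: +16 =886
r86=1010110 pc4: +16 =902
r87=1010111 pc5: +32 =934
r88=1011000 pc3: +8 =942
r89=1011001 pc4: +16 =958
r90=1011010 pc4: +16 =974
r91=1011011 pc5: +32 =1006
r92=1011100 pc4: +16 =1022
r93=1011101 pc5: +32 =1054
r94=1011110 pc5: +32 =1086
r95=1011111 pc6: +64 =1150
r96=1100000 pc2: +4 =1154
r97=1100001 pc3: +8 =1162
r98=1100010 pc3: +8 =1170
r99=1100011 pc4: +16 =1186
r100=1100100 pc3: +8 =1194
r101=1100101 pc4: +16 =1210
r102=1100110 pc4: +16 =1226
r103=1100111 pc5: +32 =1258
r104=1101000 pc3: +8 =1266

Answer: 1266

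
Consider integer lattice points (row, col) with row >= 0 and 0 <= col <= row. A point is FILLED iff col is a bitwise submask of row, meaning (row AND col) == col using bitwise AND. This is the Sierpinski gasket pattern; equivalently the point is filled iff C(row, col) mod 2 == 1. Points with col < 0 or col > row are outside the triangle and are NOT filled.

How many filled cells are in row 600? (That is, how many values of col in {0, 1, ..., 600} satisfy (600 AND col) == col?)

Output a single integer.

600 in binary = 1001011000
popcount(600) = number of 1-bits in 1001011000 = 4
A col c satisfies (600 AND c) == c iff every set bit of c is also set in 600; each of the 4 set bits of 600 can independently be on or off in c.
count = 2^4 = 16

Answer: 16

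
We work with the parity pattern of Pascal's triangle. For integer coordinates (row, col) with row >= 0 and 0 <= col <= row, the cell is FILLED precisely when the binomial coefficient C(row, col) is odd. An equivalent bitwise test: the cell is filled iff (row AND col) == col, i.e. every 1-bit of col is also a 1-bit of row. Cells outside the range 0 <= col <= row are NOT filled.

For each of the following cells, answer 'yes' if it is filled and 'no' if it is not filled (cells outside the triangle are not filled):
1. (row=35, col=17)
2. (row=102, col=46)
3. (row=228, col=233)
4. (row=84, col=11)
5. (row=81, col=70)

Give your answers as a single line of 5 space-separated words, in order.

(35,17): row=0b100011, col=0b10001, row AND col = 0b1 = 1; 1 != 17 -> empty
(102,46): row=0b1100110, col=0b101110, row AND col = 0b100110 = 38; 38 != 46 -> empty
(228,233): col outside [0, 228] -> not filled
(84,11): row=0b1010100, col=0b1011, row AND col = 0b0 = 0; 0 != 11 -> empty
(81,70): row=0b1010001, col=0b1000110, row AND col = 0b1000000 = 64; 64 != 70 -> empty

Answer: no no no no no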